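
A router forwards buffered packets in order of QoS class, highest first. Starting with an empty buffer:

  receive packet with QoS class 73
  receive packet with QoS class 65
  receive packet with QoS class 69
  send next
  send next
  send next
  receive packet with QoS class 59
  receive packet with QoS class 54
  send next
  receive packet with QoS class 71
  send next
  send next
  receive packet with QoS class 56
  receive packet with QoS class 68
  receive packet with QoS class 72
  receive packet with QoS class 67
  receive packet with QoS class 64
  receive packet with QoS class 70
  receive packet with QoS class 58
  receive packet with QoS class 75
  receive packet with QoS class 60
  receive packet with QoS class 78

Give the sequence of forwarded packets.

[73, 69, 65, 59, 71, 54]

insert 73 → {73}
insert 65 → {73, 65}
insert 69 → {73, 69, 65}
send next → 73; now {69, 65}
send next → 69; now {65}
send next → 65; now {}
insert 59 → {59}
insert 54 → {59, 54}
send next → 59; now {54}
insert 71 → {71, 54}
send next → 71; now {54}
send next → 54; now {}
insert 56 → {56}
insert 68 → {68, 56}
insert 72 → {72, 68, 56}
insert 67 → {72, 68, 67, 56}
insert 64 → {72, 68, 67, 64, 56}
insert 70 → {72, 70, 68, 67, 64, 56}
insert 58 → {72, 70, 68, 67, 64, 58, 56}
insert 75 → {75, 72, 70, 68, 67, 64, 58, 56}
insert 60 → {75, 72, 70, 68, 67, 64, 60, 58, 56}
insert 78 → {78, 75, 72, 70, 68, 67, 64, 60, 58, 56}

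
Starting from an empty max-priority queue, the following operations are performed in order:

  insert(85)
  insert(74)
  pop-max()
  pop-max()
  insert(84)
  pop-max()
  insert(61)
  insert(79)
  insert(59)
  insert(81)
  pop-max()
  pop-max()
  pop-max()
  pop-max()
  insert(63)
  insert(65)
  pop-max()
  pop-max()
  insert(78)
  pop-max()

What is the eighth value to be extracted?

65

insert 85 → {85}
insert 74 → {85, 74}
pop-max → 85; now {74}
pop-max → 74; now {}
insert 84 → {84}
pop-max → 84; now {}
insert 61 → {61}
insert 79 → {79, 61}
insert 59 → {79, 61, 59}
insert 81 → {81, 79, 61, 59}
pop-max → 81; now {79, 61, 59}
pop-max → 79; now {61, 59}
pop-max → 61; now {59}
pop-max → 59; now {}
insert 63 → {63}
insert 65 → {65, 63}
pop-max → 65; now {63}
pop-max → 63; now {}
insert 78 → {78}
pop-max → 78; now {}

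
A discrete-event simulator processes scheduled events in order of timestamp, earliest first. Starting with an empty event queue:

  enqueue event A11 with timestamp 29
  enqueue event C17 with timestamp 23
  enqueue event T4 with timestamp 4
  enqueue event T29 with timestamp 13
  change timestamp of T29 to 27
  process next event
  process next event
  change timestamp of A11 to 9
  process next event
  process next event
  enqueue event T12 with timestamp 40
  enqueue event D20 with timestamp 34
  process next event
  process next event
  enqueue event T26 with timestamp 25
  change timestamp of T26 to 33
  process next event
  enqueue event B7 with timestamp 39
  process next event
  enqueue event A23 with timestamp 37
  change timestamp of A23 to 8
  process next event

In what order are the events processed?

T4, C17, A11, T29, D20, T12, T26, B7, A23

add A11 (timestamp 29) → {A11:29}
add C17 (timestamp 23) → {C17:23, A11:29}
add T4 (timestamp 4) → {T4:4, C17:23, A11:29}
add T29 (timestamp 13) → {T4:4, T29:13, C17:23, A11:29}
update T29 to timestamp 27 → {T4:4, C17:23, T29:27, A11:29}
process next event → T4; now {C17:23, T29:27, A11:29}
process next event → C17; now {T29:27, A11:29}
update A11 to timestamp 9 → {A11:9, T29:27}
process next event → A11; now {T29:27}
process next event → T29; now {}
add T12 (timestamp 40) → {T12:40}
add D20 (timestamp 34) → {D20:34, T12:40}
process next event → D20; now {T12:40}
process next event → T12; now {}
add T26 (timestamp 25) → {T26:25}
update T26 to timestamp 33 → {T26:33}
process next event → T26; now {}
add B7 (timestamp 39) → {B7:39}
process next event → B7; now {}
add A23 (timestamp 37) → {A23:37}
update A23 to timestamp 8 → {A23:8}
process next event → A23; now {}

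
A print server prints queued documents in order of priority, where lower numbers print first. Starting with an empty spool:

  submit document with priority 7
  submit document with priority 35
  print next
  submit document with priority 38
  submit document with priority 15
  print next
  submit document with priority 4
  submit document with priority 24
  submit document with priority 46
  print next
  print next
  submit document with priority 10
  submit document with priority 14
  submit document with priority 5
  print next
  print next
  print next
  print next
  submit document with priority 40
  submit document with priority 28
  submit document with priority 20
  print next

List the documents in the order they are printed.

7 → 15 → 4 → 24 → 5 → 10 → 14 → 35 → 20

insert 7 → {7}
insert 35 → {7, 35}
print next → 7; now {35}
insert 38 → {35, 38}
insert 15 → {15, 35, 38}
print next → 15; now {35, 38}
insert 4 → {4, 35, 38}
insert 24 → {4, 24, 35, 38}
insert 46 → {4, 24, 35, 38, 46}
print next → 4; now {24, 35, 38, 46}
print next → 24; now {35, 38, 46}
insert 10 → {10, 35, 38, 46}
insert 14 → {10, 14, 35, 38, 46}
insert 5 → {5, 10, 14, 35, 38, 46}
print next → 5; now {10, 14, 35, 38, 46}
print next → 10; now {14, 35, 38, 46}
print next → 14; now {35, 38, 46}
print next → 35; now {38, 46}
insert 40 → {38, 40, 46}
insert 28 → {28, 38, 40, 46}
insert 20 → {20, 28, 38, 40, 46}
print next → 20; now {28, 38, 40, 46}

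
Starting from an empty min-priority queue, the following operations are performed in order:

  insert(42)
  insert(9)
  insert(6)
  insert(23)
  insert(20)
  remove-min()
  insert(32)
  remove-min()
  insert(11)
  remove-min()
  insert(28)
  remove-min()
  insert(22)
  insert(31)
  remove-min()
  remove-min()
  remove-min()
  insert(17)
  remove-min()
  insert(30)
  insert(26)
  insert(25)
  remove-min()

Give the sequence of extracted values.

insert 42 → {42}
insert 9 → {9, 42}
insert 6 → {6, 9, 42}
insert 23 → {6, 9, 23, 42}
insert 20 → {6, 9, 20, 23, 42}
remove-min → 6; now {9, 20, 23, 42}
insert 32 → {9, 20, 23, 32, 42}
remove-min → 9; now {20, 23, 32, 42}
insert 11 → {11, 20, 23, 32, 42}
remove-min → 11; now {20, 23, 32, 42}
insert 28 → {20, 23, 28, 32, 42}
remove-min → 20; now {23, 28, 32, 42}
insert 22 → {22, 23, 28, 32, 42}
insert 31 → {22, 23, 28, 31, 32, 42}
remove-min → 22; now {23, 28, 31, 32, 42}
remove-min → 23; now {28, 31, 32, 42}
remove-min → 28; now {31, 32, 42}
insert 17 → {17, 31, 32, 42}
remove-min → 17; now {31, 32, 42}
insert 30 → {30, 31, 32, 42}
insert 26 → {26, 30, 31, 32, 42}
insert 25 → {25, 26, 30, 31, 32, 42}
remove-min → 25; now {26, 30, 31, 32, 42}

6, 9, 11, 20, 22, 23, 28, 17, 25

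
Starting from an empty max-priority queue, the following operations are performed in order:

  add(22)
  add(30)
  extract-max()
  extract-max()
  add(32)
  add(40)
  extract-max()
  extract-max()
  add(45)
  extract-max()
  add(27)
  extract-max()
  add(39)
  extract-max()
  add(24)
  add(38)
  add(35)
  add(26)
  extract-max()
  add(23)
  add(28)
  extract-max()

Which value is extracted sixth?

insert 22 → {22}
insert 30 → {30, 22}
extract-max → 30; now {22}
extract-max → 22; now {}
insert 32 → {32}
insert 40 → {40, 32}
extract-max → 40; now {32}
extract-max → 32; now {}
insert 45 → {45}
extract-max → 45; now {}
insert 27 → {27}
extract-max → 27; now {}
insert 39 → {39}
extract-max → 39; now {}
insert 24 → {24}
insert 38 → {38, 24}
insert 35 → {38, 35, 24}
insert 26 → {38, 35, 26, 24}
extract-max → 38; now {35, 26, 24}
insert 23 → {35, 26, 24, 23}
insert 28 → {35, 28, 26, 24, 23}
extract-max → 35; now {28, 26, 24, 23}

27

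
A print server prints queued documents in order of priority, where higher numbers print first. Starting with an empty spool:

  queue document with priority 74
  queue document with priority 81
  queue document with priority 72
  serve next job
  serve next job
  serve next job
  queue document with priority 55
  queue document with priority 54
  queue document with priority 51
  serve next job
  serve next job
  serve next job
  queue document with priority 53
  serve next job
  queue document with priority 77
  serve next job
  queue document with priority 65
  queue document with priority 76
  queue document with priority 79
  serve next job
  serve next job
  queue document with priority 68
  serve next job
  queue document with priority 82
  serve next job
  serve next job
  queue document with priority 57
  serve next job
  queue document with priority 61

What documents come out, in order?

insert 74 → {74}
insert 81 → {81, 74}
insert 72 → {81, 74, 72}
serve next job → 81; now {74, 72}
serve next job → 74; now {72}
serve next job → 72; now {}
insert 55 → {55}
insert 54 → {55, 54}
insert 51 → {55, 54, 51}
serve next job → 55; now {54, 51}
serve next job → 54; now {51}
serve next job → 51; now {}
insert 53 → {53}
serve next job → 53; now {}
insert 77 → {77}
serve next job → 77; now {}
insert 65 → {65}
insert 76 → {76, 65}
insert 79 → {79, 76, 65}
serve next job → 79; now {76, 65}
serve next job → 76; now {65}
insert 68 → {68, 65}
serve next job → 68; now {65}
insert 82 → {82, 65}
serve next job → 82; now {65}
serve next job → 65; now {}
insert 57 → {57}
serve next job → 57; now {}
insert 61 → {61}

81 → 74 → 72 → 55 → 54 → 51 → 53 → 77 → 79 → 76 → 68 → 82 → 65 → 57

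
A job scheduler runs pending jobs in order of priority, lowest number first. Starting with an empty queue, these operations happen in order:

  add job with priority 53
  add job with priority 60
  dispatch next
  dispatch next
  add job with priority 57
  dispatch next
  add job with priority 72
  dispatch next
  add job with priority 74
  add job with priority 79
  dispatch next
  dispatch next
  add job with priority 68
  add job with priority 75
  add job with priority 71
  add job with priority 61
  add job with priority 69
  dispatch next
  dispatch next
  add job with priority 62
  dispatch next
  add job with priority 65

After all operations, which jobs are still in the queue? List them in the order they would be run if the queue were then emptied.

65 → 69 → 71 → 75

insert 53 → {53}
insert 60 → {53, 60}
dispatch next → 53; now {60}
dispatch next → 60; now {}
insert 57 → {57}
dispatch next → 57; now {}
insert 72 → {72}
dispatch next → 72; now {}
insert 74 → {74}
insert 79 → {74, 79}
dispatch next → 74; now {79}
dispatch next → 79; now {}
insert 68 → {68}
insert 75 → {68, 75}
insert 71 → {68, 71, 75}
insert 61 → {61, 68, 71, 75}
insert 69 → {61, 68, 69, 71, 75}
dispatch next → 61; now {68, 69, 71, 75}
dispatch next → 68; now {69, 71, 75}
insert 62 → {62, 69, 71, 75}
dispatch next → 62; now {69, 71, 75}
insert 65 → {65, 69, 71, 75}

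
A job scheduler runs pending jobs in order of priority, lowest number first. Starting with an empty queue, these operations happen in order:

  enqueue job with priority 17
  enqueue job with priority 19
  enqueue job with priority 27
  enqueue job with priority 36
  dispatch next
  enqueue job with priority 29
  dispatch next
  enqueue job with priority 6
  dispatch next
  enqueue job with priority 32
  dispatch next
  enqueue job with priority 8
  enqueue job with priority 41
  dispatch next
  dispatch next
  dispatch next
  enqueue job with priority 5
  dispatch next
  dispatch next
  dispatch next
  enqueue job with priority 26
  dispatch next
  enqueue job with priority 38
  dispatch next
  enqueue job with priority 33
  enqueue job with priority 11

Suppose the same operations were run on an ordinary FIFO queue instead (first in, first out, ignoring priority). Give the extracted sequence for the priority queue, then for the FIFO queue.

priority queue: [17, 19, 6, 27, 8, 29, 32, 5, 36, 41, 26, 38]; FIFO queue: [17, 19, 27, 36, 29, 6, 32, 8, 41, 5, 26, 38]

insert 17 → {17}
insert 19 → {17, 19}
insert 27 → {17, 19, 27}
insert 36 → {17, 19, 27, 36}
dispatch next → 17; now {19, 27, 36}
insert 29 → {19, 27, 29, 36}
dispatch next → 19; now {27, 29, 36}
insert 6 → {6, 27, 29, 36}
dispatch next → 6; now {27, 29, 36}
insert 32 → {27, 29, 32, 36}
dispatch next → 27; now {29, 32, 36}
insert 8 → {8, 29, 32, 36}
insert 41 → {8, 29, 32, 36, 41}
dispatch next → 8; now {29, 32, 36, 41}
dispatch next → 29; now {32, 36, 41}
dispatch next → 32; now {36, 41}
insert 5 → {5, 36, 41}
dispatch next → 5; now {36, 41}
dispatch next → 36; now {41}
dispatch next → 41; now {}
insert 26 → {26}
dispatch next → 26; now {}
insert 38 → {38}
dispatch next → 38; now {}
insert 33 → {33}
insert 11 → {11, 33}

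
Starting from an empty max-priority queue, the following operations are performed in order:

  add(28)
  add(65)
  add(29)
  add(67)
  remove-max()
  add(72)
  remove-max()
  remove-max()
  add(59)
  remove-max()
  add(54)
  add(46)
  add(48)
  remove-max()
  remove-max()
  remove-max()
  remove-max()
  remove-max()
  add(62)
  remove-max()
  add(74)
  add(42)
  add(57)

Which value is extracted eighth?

insert 28 → {28}
insert 65 → {65, 28}
insert 29 → {65, 29, 28}
insert 67 → {67, 65, 29, 28}
remove-max → 67; now {65, 29, 28}
insert 72 → {72, 65, 29, 28}
remove-max → 72; now {65, 29, 28}
remove-max → 65; now {29, 28}
insert 59 → {59, 29, 28}
remove-max → 59; now {29, 28}
insert 54 → {54, 29, 28}
insert 46 → {54, 46, 29, 28}
insert 48 → {54, 48, 46, 29, 28}
remove-max → 54; now {48, 46, 29, 28}
remove-max → 48; now {46, 29, 28}
remove-max → 46; now {29, 28}
remove-max → 29; now {28}
remove-max → 28; now {}
insert 62 → {62}
remove-max → 62; now {}
insert 74 → {74}
insert 42 → {74, 42}
insert 57 → {74, 57, 42}

29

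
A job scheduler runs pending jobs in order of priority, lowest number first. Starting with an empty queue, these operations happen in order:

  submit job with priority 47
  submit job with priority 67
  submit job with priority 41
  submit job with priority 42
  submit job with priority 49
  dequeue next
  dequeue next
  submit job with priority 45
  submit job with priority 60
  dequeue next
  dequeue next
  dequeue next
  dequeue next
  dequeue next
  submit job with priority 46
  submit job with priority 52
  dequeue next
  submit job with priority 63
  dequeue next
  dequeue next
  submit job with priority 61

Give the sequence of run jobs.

41 → 42 → 45 → 47 → 49 → 60 → 67 → 46 → 52 → 63

insert 47 → {47}
insert 67 → {47, 67}
insert 41 → {41, 47, 67}
insert 42 → {41, 42, 47, 67}
insert 49 → {41, 42, 47, 49, 67}
dequeue next → 41; now {42, 47, 49, 67}
dequeue next → 42; now {47, 49, 67}
insert 45 → {45, 47, 49, 67}
insert 60 → {45, 47, 49, 60, 67}
dequeue next → 45; now {47, 49, 60, 67}
dequeue next → 47; now {49, 60, 67}
dequeue next → 49; now {60, 67}
dequeue next → 60; now {67}
dequeue next → 67; now {}
insert 46 → {46}
insert 52 → {46, 52}
dequeue next → 46; now {52}
insert 63 → {52, 63}
dequeue next → 52; now {63}
dequeue next → 63; now {}
insert 61 → {61}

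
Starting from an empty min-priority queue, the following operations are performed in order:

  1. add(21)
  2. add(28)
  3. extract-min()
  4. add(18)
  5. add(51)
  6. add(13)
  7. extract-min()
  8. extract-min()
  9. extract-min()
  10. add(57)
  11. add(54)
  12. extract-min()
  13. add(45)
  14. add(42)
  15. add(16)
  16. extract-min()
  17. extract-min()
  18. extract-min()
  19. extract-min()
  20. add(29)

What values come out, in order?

insert 21 → {21}
insert 28 → {21, 28}
extract-min → 21; now {28}
insert 18 → {18, 28}
insert 51 → {18, 28, 51}
insert 13 → {13, 18, 28, 51}
extract-min → 13; now {18, 28, 51}
extract-min → 18; now {28, 51}
extract-min → 28; now {51}
insert 57 → {51, 57}
insert 54 → {51, 54, 57}
extract-min → 51; now {54, 57}
insert 45 → {45, 54, 57}
insert 42 → {42, 45, 54, 57}
insert 16 → {16, 42, 45, 54, 57}
extract-min → 16; now {42, 45, 54, 57}
extract-min → 42; now {45, 54, 57}
extract-min → 45; now {54, 57}
extract-min → 54; now {57}
insert 29 → {29, 57}

[21, 13, 18, 28, 51, 16, 42, 45, 54]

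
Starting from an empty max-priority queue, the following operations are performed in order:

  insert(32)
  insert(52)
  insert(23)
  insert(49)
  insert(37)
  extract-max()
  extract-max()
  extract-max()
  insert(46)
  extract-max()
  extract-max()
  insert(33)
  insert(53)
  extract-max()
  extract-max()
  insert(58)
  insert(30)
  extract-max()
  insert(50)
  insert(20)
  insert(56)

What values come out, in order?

insert 32 → {32}
insert 52 → {52, 32}
insert 23 → {52, 32, 23}
insert 49 → {52, 49, 32, 23}
insert 37 → {52, 49, 37, 32, 23}
extract-max → 52; now {49, 37, 32, 23}
extract-max → 49; now {37, 32, 23}
extract-max → 37; now {32, 23}
insert 46 → {46, 32, 23}
extract-max → 46; now {32, 23}
extract-max → 32; now {23}
insert 33 → {33, 23}
insert 53 → {53, 33, 23}
extract-max → 53; now {33, 23}
extract-max → 33; now {23}
insert 58 → {58, 23}
insert 30 → {58, 30, 23}
extract-max → 58; now {30, 23}
insert 50 → {50, 30, 23}
insert 20 → {50, 30, 23, 20}
insert 56 → {56, 50, 30, 23, 20}

[52, 49, 37, 46, 32, 53, 33, 58]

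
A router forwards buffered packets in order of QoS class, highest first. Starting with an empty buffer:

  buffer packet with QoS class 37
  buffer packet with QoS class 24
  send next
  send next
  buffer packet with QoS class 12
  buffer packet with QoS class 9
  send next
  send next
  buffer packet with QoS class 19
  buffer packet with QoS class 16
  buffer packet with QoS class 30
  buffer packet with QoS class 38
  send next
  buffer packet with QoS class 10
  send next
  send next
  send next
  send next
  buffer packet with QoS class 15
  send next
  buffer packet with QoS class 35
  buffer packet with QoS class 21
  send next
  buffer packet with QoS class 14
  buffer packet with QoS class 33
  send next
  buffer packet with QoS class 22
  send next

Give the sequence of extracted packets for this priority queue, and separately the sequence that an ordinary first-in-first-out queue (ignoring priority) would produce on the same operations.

insert 37 → {37}
insert 24 → {37, 24}
send next → 37; now {24}
send next → 24; now {}
insert 12 → {12}
insert 9 → {12, 9}
send next → 12; now {9}
send next → 9; now {}
insert 19 → {19}
insert 16 → {19, 16}
insert 30 → {30, 19, 16}
insert 38 → {38, 30, 19, 16}
send next → 38; now {30, 19, 16}
insert 10 → {30, 19, 16, 10}
send next → 30; now {19, 16, 10}
send next → 19; now {16, 10}
send next → 16; now {10}
send next → 10; now {}
insert 15 → {15}
send next → 15; now {}
insert 35 → {35}
insert 21 → {35, 21}
send next → 35; now {21}
insert 14 → {21, 14}
insert 33 → {33, 21, 14}
send next → 33; now {21, 14}
insert 22 → {22, 21, 14}
send next → 22; now {21, 14}

priority queue: 37 → 24 → 12 → 9 → 38 → 30 → 19 → 16 → 10 → 15 → 35 → 33 → 22; FIFO queue: 37, 24, 12, 9, 19, 16, 30, 38, 10, 15, 35, 21, 14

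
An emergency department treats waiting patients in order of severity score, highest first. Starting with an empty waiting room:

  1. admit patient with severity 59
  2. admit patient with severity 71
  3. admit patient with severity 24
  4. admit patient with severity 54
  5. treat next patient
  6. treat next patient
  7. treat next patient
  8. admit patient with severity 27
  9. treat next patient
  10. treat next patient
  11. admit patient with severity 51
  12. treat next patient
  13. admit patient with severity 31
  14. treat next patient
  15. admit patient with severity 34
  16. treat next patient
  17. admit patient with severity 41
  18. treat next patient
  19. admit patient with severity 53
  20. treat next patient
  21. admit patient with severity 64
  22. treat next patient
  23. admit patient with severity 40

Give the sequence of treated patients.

insert 59 → {59}
insert 71 → {71, 59}
insert 24 → {71, 59, 24}
insert 54 → {71, 59, 54, 24}
treat next patient → 71; now {59, 54, 24}
treat next patient → 59; now {54, 24}
treat next patient → 54; now {24}
insert 27 → {27, 24}
treat next patient → 27; now {24}
treat next patient → 24; now {}
insert 51 → {51}
treat next patient → 51; now {}
insert 31 → {31}
treat next patient → 31; now {}
insert 34 → {34}
treat next patient → 34; now {}
insert 41 → {41}
treat next patient → 41; now {}
insert 53 → {53}
treat next patient → 53; now {}
insert 64 → {64}
treat next patient → 64; now {}
insert 40 → {40}

71 → 59 → 54 → 27 → 24 → 51 → 31 → 34 → 41 → 53 → 64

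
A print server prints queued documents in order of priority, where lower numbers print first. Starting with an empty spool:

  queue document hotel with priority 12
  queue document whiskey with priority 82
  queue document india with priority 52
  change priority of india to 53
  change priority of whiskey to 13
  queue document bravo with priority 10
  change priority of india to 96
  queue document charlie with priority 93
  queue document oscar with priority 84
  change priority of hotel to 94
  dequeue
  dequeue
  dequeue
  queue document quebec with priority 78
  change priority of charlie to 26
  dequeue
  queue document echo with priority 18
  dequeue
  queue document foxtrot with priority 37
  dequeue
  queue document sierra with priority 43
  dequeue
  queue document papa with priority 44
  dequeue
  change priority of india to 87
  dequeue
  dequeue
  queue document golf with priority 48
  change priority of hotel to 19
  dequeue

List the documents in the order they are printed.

bravo, whiskey, oscar, charlie, echo, foxtrot, sierra, papa, quebec, india, hotel

add hotel (priority 12) → {hotel:12}
add whiskey (priority 82) → {hotel:12, whiskey:82}
add india (priority 52) → {hotel:12, india:52, whiskey:82}
update india to priority 53 → {hotel:12, india:53, whiskey:82}
update whiskey to priority 13 → {hotel:12, whiskey:13, india:53}
add bravo (priority 10) → {bravo:10, hotel:12, whiskey:13, india:53}
update india to priority 96 → {bravo:10, hotel:12, whiskey:13, india:96}
add charlie (priority 93) → {bravo:10, hotel:12, whiskey:13, charlie:93, india:96}
add oscar (priority 84) → {bravo:10, hotel:12, whiskey:13, oscar:84, charlie:93, india:96}
update hotel to priority 94 → {bravo:10, whiskey:13, oscar:84, charlie:93, hotel:94, india:96}
dequeue → bravo; now {whiskey:13, oscar:84, charlie:93, hotel:94, india:96}
dequeue → whiskey; now {oscar:84, charlie:93, hotel:94, india:96}
dequeue → oscar; now {charlie:93, hotel:94, india:96}
add quebec (priority 78) → {quebec:78, charlie:93, hotel:94, india:96}
update charlie to priority 26 → {charlie:26, quebec:78, hotel:94, india:96}
dequeue → charlie; now {quebec:78, hotel:94, india:96}
add echo (priority 18) → {echo:18, quebec:78, hotel:94, india:96}
dequeue → echo; now {quebec:78, hotel:94, india:96}
add foxtrot (priority 37) → {foxtrot:37, quebec:78, hotel:94, india:96}
dequeue → foxtrot; now {quebec:78, hotel:94, india:96}
add sierra (priority 43) → {sierra:43, quebec:78, hotel:94, india:96}
dequeue → sierra; now {quebec:78, hotel:94, india:96}
add papa (priority 44) → {papa:44, quebec:78, hotel:94, india:96}
dequeue → papa; now {quebec:78, hotel:94, india:96}
update india to priority 87 → {quebec:78, india:87, hotel:94}
dequeue → quebec; now {india:87, hotel:94}
dequeue → india; now {hotel:94}
add golf (priority 48) → {golf:48, hotel:94}
update hotel to priority 19 → {hotel:19, golf:48}
dequeue → hotel; now {golf:48}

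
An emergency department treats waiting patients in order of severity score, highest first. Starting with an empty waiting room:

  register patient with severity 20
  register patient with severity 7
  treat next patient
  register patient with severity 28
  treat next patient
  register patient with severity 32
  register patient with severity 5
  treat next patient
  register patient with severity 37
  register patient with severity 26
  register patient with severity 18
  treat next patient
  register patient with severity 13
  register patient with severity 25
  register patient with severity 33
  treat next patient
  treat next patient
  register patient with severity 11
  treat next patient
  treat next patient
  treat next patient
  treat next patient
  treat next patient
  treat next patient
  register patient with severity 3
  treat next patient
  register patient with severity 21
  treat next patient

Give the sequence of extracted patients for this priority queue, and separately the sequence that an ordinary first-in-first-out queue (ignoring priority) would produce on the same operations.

priority queue: 20, 28, 32, 37, 33, 26, 25, 18, 13, 11, 7, 5, 3, 21; FIFO queue: 20, 7, 28, 32, 5, 37, 26, 18, 13, 25, 33, 11, 3, 21

insert 20 → {20}
insert 7 → {20, 7}
treat next patient → 20; now {7}
insert 28 → {28, 7}
treat next patient → 28; now {7}
insert 32 → {32, 7}
insert 5 → {32, 7, 5}
treat next patient → 32; now {7, 5}
insert 37 → {37, 7, 5}
insert 26 → {37, 26, 7, 5}
insert 18 → {37, 26, 18, 7, 5}
treat next patient → 37; now {26, 18, 7, 5}
insert 13 → {26, 18, 13, 7, 5}
insert 25 → {26, 25, 18, 13, 7, 5}
insert 33 → {33, 26, 25, 18, 13, 7, 5}
treat next patient → 33; now {26, 25, 18, 13, 7, 5}
treat next patient → 26; now {25, 18, 13, 7, 5}
insert 11 → {25, 18, 13, 11, 7, 5}
treat next patient → 25; now {18, 13, 11, 7, 5}
treat next patient → 18; now {13, 11, 7, 5}
treat next patient → 13; now {11, 7, 5}
treat next patient → 11; now {7, 5}
treat next patient → 7; now {5}
treat next patient → 5; now {}
insert 3 → {3}
treat next patient → 3; now {}
insert 21 → {21}
treat next patient → 21; now {}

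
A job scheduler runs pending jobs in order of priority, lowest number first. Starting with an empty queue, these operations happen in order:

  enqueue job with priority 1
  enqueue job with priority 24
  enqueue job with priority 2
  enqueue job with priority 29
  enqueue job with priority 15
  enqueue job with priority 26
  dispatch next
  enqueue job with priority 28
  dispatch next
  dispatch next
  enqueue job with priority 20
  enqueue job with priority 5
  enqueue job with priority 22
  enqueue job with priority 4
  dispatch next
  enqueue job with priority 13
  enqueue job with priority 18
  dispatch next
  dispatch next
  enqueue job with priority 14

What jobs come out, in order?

1 → 2 → 15 → 4 → 5 → 13

insert 1 → {1}
insert 24 → {1, 24}
insert 2 → {1, 2, 24}
insert 29 → {1, 2, 24, 29}
insert 15 → {1, 2, 15, 24, 29}
insert 26 → {1, 2, 15, 24, 26, 29}
dispatch next → 1; now {2, 15, 24, 26, 29}
insert 28 → {2, 15, 24, 26, 28, 29}
dispatch next → 2; now {15, 24, 26, 28, 29}
dispatch next → 15; now {24, 26, 28, 29}
insert 20 → {20, 24, 26, 28, 29}
insert 5 → {5, 20, 24, 26, 28, 29}
insert 22 → {5, 20, 22, 24, 26, 28, 29}
insert 4 → {4, 5, 20, 22, 24, 26, 28, 29}
dispatch next → 4; now {5, 20, 22, 24, 26, 28, 29}
insert 13 → {5, 13, 20, 22, 24, 26, 28, 29}
insert 18 → {5, 13, 18, 20, 22, 24, 26, 28, 29}
dispatch next → 5; now {13, 18, 20, 22, 24, 26, 28, 29}
dispatch next → 13; now {18, 20, 22, 24, 26, 28, 29}
insert 14 → {14, 18, 20, 22, 24, 26, 28, 29}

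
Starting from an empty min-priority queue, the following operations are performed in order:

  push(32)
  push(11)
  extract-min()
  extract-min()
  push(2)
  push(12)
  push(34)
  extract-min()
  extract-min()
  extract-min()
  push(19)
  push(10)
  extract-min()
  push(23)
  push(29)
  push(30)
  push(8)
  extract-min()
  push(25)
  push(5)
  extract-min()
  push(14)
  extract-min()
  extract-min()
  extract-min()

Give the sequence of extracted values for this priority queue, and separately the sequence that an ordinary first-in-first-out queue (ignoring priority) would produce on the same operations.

priority queue: 11 → 32 → 2 → 12 → 34 → 10 → 8 → 5 → 14 → 19 → 23; FIFO queue: [32, 11, 2, 12, 34, 19, 10, 23, 29, 30, 8]

insert 32 → {32}
insert 11 → {11, 32}
extract-min → 11; now {32}
extract-min → 32; now {}
insert 2 → {2}
insert 12 → {2, 12}
insert 34 → {2, 12, 34}
extract-min → 2; now {12, 34}
extract-min → 12; now {34}
extract-min → 34; now {}
insert 19 → {19}
insert 10 → {10, 19}
extract-min → 10; now {19}
insert 23 → {19, 23}
insert 29 → {19, 23, 29}
insert 30 → {19, 23, 29, 30}
insert 8 → {8, 19, 23, 29, 30}
extract-min → 8; now {19, 23, 29, 30}
insert 25 → {19, 23, 25, 29, 30}
insert 5 → {5, 19, 23, 25, 29, 30}
extract-min → 5; now {19, 23, 25, 29, 30}
insert 14 → {14, 19, 23, 25, 29, 30}
extract-min → 14; now {19, 23, 25, 29, 30}
extract-min → 19; now {23, 25, 29, 30}
extract-min → 23; now {25, 29, 30}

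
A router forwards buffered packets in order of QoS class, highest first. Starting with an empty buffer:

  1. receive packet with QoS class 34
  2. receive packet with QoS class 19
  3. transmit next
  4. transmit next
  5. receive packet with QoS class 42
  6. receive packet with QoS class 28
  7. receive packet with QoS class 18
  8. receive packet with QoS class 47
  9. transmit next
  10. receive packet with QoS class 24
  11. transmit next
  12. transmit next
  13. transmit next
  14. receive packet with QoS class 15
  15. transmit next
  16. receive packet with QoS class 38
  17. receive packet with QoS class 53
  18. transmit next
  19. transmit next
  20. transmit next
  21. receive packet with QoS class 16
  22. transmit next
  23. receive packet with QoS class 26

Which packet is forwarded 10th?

insert 34 → {34}
insert 19 → {34, 19}
transmit next → 34; now {19}
transmit next → 19; now {}
insert 42 → {42}
insert 28 → {42, 28}
insert 18 → {42, 28, 18}
insert 47 → {47, 42, 28, 18}
transmit next → 47; now {42, 28, 18}
insert 24 → {42, 28, 24, 18}
transmit next → 42; now {28, 24, 18}
transmit next → 28; now {24, 18}
transmit next → 24; now {18}
insert 15 → {18, 15}
transmit next → 18; now {15}
insert 38 → {38, 15}
insert 53 → {53, 38, 15}
transmit next → 53; now {38, 15}
transmit next → 38; now {15}
transmit next → 15; now {}
insert 16 → {16}
transmit next → 16; now {}
insert 26 → {26}

15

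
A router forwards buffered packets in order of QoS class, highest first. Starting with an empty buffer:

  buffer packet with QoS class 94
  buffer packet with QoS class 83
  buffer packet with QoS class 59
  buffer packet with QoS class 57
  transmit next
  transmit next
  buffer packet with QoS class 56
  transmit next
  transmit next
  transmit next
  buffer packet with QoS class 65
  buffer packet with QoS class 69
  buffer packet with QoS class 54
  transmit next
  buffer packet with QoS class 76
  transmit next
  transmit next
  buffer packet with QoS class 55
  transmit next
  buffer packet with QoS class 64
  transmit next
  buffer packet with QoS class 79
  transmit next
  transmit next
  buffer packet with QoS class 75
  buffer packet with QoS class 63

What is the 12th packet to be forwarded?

insert 94 → {94}
insert 83 → {94, 83}
insert 59 → {94, 83, 59}
insert 57 → {94, 83, 59, 57}
transmit next → 94; now {83, 59, 57}
transmit next → 83; now {59, 57}
insert 56 → {59, 57, 56}
transmit next → 59; now {57, 56}
transmit next → 57; now {56}
transmit next → 56; now {}
insert 65 → {65}
insert 69 → {69, 65}
insert 54 → {69, 65, 54}
transmit next → 69; now {65, 54}
insert 76 → {76, 65, 54}
transmit next → 76; now {65, 54}
transmit next → 65; now {54}
insert 55 → {55, 54}
transmit next → 55; now {54}
insert 64 → {64, 54}
transmit next → 64; now {54}
insert 79 → {79, 54}
transmit next → 79; now {54}
transmit next → 54; now {}
insert 75 → {75}
insert 63 → {75, 63}

54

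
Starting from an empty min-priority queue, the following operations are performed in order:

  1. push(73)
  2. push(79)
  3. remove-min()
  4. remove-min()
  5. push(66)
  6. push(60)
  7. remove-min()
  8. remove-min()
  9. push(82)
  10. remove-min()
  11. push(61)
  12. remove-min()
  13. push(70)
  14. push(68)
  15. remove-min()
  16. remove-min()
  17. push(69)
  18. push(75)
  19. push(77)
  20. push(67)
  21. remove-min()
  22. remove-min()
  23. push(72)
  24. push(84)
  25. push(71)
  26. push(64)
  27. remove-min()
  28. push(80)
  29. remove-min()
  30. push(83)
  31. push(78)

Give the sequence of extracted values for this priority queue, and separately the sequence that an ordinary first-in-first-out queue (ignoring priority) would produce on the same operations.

insert 73 → {73}
insert 79 → {73, 79}
remove-min → 73; now {79}
remove-min → 79; now {}
insert 66 → {66}
insert 60 → {60, 66}
remove-min → 60; now {66}
remove-min → 66; now {}
insert 82 → {82}
remove-min → 82; now {}
insert 61 → {61}
remove-min → 61; now {}
insert 70 → {70}
insert 68 → {68, 70}
remove-min → 68; now {70}
remove-min → 70; now {}
insert 69 → {69}
insert 75 → {69, 75}
insert 77 → {69, 75, 77}
insert 67 → {67, 69, 75, 77}
remove-min → 67; now {69, 75, 77}
remove-min → 69; now {75, 77}
insert 72 → {72, 75, 77}
insert 84 → {72, 75, 77, 84}
insert 71 → {71, 72, 75, 77, 84}
insert 64 → {64, 71, 72, 75, 77, 84}
remove-min → 64; now {71, 72, 75, 77, 84}
insert 80 → {71, 72, 75, 77, 80, 84}
remove-min → 71; now {72, 75, 77, 80, 84}
insert 83 → {72, 75, 77, 80, 83, 84}
insert 78 → {72, 75, 77, 78, 80, 83, 84}

priority queue: [73, 79, 60, 66, 82, 61, 68, 70, 67, 69, 64, 71]; FIFO queue: 73 → 79 → 66 → 60 → 82 → 61 → 70 → 68 → 69 → 75 → 77 → 67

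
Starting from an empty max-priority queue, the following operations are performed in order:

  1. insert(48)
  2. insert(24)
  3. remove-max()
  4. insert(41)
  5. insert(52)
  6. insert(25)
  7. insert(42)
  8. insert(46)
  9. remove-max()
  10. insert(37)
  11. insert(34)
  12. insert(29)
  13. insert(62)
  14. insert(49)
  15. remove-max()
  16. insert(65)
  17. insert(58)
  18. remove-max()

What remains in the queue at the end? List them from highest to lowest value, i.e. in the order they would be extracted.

insert 48 → {48}
insert 24 → {48, 24}
remove-max → 48; now {24}
insert 41 → {41, 24}
insert 52 → {52, 41, 24}
insert 25 → {52, 41, 25, 24}
insert 42 → {52, 42, 41, 25, 24}
insert 46 → {52, 46, 42, 41, 25, 24}
remove-max → 52; now {46, 42, 41, 25, 24}
insert 37 → {46, 42, 41, 37, 25, 24}
insert 34 → {46, 42, 41, 37, 34, 25, 24}
insert 29 → {46, 42, 41, 37, 34, 29, 25, 24}
insert 62 → {62, 46, 42, 41, 37, 34, 29, 25, 24}
insert 49 → {62, 49, 46, 42, 41, 37, 34, 29, 25, 24}
remove-max → 62; now {49, 46, 42, 41, 37, 34, 29, 25, 24}
insert 65 → {65, 49, 46, 42, 41, 37, 34, 29, 25, 24}
insert 58 → {65, 58, 49, 46, 42, 41, 37, 34, 29, 25, 24}
remove-max → 65; now {58, 49, 46, 42, 41, 37, 34, 29, 25, 24}

[58, 49, 46, 42, 41, 37, 34, 29, 25, 24]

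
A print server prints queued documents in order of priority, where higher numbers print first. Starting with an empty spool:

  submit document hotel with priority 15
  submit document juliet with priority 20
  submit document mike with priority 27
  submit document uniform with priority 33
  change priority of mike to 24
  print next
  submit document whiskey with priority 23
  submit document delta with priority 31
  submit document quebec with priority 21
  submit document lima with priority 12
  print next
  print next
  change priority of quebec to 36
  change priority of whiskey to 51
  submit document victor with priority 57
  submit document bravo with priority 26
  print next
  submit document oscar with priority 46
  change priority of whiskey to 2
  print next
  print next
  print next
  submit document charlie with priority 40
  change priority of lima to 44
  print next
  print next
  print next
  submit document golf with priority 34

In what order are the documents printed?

add hotel (priority 15) → {hotel:15}
add juliet (priority 20) → {juliet:20, hotel:15}
add mike (priority 27) → {mike:27, juliet:20, hotel:15}
add uniform (priority 33) → {uniform:33, mike:27, juliet:20, hotel:15}
update mike to priority 24 → {uniform:33, mike:24, juliet:20, hotel:15}
print next → uniform; now {mike:24, juliet:20, hotel:15}
add whiskey (priority 23) → {mike:24, whiskey:23, juliet:20, hotel:15}
add delta (priority 31) → {delta:31, mike:24, whiskey:23, juliet:20, hotel:15}
add quebec (priority 21) → {delta:31, mike:24, whiskey:23, quebec:21, juliet:20, hotel:15}
add lima (priority 12) → {delta:31, mike:24, whiskey:23, quebec:21, juliet:20, hotel:15, lima:12}
print next → delta; now {mike:24, whiskey:23, quebec:21, juliet:20, hotel:15, lima:12}
print next → mike; now {whiskey:23, quebec:21, juliet:20, hotel:15, lima:12}
update quebec to priority 36 → {quebec:36, whiskey:23, juliet:20, hotel:15, lima:12}
update whiskey to priority 51 → {whiskey:51, quebec:36, juliet:20, hotel:15, lima:12}
add victor (priority 57) → {victor:57, whiskey:51, quebec:36, juliet:20, hotel:15, lima:12}
add bravo (priority 26) → {victor:57, whiskey:51, quebec:36, bravo:26, juliet:20, hotel:15, lima:12}
print next → victor; now {whiskey:51, quebec:36, bravo:26, juliet:20, hotel:15, lima:12}
add oscar (priority 46) → {whiskey:51, oscar:46, quebec:36, bravo:26, juliet:20, hotel:15, lima:12}
update whiskey to priority 2 → {oscar:46, quebec:36, bravo:26, juliet:20, hotel:15, lima:12, whiskey:2}
print next → oscar; now {quebec:36, bravo:26, juliet:20, hotel:15, lima:12, whiskey:2}
print next → quebec; now {bravo:26, juliet:20, hotel:15, lima:12, whiskey:2}
print next → bravo; now {juliet:20, hotel:15, lima:12, whiskey:2}
add charlie (priority 40) → {charlie:40, juliet:20, hotel:15, lima:12, whiskey:2}
update lima to priority 44 → {lima:44, charlie:40, juliet:20, hotel:15, whiskey:2}
print next → lima; now {charlie:40, juliet:20, hotel:15, whiskey:2}
print next → charlie; now {juliet:20, hotel:15, whiskey:2}
print next → juliet; now {hotel:15, whiskey:2}
add golf (priority 34) → {golf:34, hotel:15, whiskey:2}

uniform → delta → mike → victor → oscar → quebec → bravo → lima → charlie → juliet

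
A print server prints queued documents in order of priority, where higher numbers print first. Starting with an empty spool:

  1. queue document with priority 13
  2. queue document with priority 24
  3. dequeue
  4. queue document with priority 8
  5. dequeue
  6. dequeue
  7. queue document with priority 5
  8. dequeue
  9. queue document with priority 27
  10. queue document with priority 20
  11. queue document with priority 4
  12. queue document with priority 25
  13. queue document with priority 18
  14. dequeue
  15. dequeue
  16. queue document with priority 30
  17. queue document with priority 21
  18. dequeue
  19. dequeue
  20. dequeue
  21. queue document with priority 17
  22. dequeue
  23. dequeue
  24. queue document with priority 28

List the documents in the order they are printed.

24, 13, 8, 5, 27, 25, 30, 21, 20, 18, 17

insert 13 → {13}
insert 24 → {24, 13}
dequeue → 24; now {13}
insert 8 → {13, 8}
dequeue → 13; now {8}
dequeue → 8; now {}
insert 5 → {5}
dequeue → 5; now {}
insert 27 → {27}
insert 20 → {27, 20}
insert 4 → {27, 20, 4}
insert 25 → {27, 25, 20, 4}
insert 18 → {27, 25, 20, 18, 4}
dequeue → 27; now {25, 20, 18, 4}
dequeue → 25; now {20, 18, 4}
insert 30 → {30, 20, 18, 4}
insert 21 → {30, 21, 20, 18, 4}
dequeue → 30; now {21, 20, 18, 4}
dequeue → 21; now {20, 18, 4}
dequeue → 20; now {18, 4}
insert 17 → {18, 17, 4}
dequeue → 18; now {17, 4}
dequeue → 17; now {4}
insert 28 → {28, 4}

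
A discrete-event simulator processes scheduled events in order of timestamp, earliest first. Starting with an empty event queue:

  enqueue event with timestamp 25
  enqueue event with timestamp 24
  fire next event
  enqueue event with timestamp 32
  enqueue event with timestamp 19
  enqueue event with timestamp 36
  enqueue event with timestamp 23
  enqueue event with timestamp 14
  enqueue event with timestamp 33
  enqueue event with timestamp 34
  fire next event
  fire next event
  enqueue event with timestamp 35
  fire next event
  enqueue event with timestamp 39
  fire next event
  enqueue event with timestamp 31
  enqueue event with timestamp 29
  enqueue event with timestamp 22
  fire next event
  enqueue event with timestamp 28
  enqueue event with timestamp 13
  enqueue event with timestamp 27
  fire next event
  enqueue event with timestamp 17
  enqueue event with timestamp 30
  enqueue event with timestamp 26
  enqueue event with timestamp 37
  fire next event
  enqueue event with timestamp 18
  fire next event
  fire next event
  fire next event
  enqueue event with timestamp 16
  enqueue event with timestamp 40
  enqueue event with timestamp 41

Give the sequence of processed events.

insert 25 → {25}
insert 24 → {24, 25}
fire next event → 24; now {25}
insert 32 → {25, 32}
insert 19 → {19, 25, 32}
insert 36 → {19, 25, 32, 36}
insert 23 → {19, 23, 25, 32, 36}
insert 14 → {14, 19, 23, 25, 32, 36}
insert 33 → {14, 19, 23, 25, 32, 33, 36}
insert 34 → {14, 19, 23, 25, 32, 33, 34, 36}
fire next event → 14; now {19, 23, 25, 32, 33, 34, 36}
fire next event → 19; now {23, 25, 32, 33, 34, 36}
insert 35 → {23, 25, 32, 33, 34, 35, 36}
fire next event → 23; now {25, 32, 33, 34, 35, 36}
insert 39 → {25, 32, 33, 34, 35, 36, 39}
fire next event → 25; now {32, 33, 34, 35, 36, 39}
insert 31 → {31, 32, 33, 34, 35, 36, 39}
insert 29 → {29, 31, 32, 33, 34, 35, 36, 39}
insert 22 → {22, 29, 31, 32, 33, 34, 35, 36, 39}
fire next event → 22; now {29, 31, 32, 33, 34, 35, 36, 39}
insert 28 → {28, 29, 31, 32, 33, 34, 35, 36, 39}
insert 13 → {13, 28, 29, 31, 32, 33, 34, 35, 36, 39}
insert 27 → {13, 27, 28, 29, 31, 32, 33, 34, 35, 36, 39}
fire next event → 13; now {27, 28, 29, 31, 32, 33, 34, 35, 36, 39}
insert 17 → {17, 27, 28, 29, 31, 32, 33, 34, 35, 36, 39}
insert 30 → {17, 27, 28, 29, 30, 31, 32, 33, 34, 35, 36, 39}
insert 26 → {17, 26, 27, 28, 29, 30, 31, 32, 33, 34, 35, 36, 39}
insert 37 → {17, 26, 27, 28, 29, 30, 31, 32, 33, 34, 35, 36, 37, 39}
fire next event → 17; now {26, 27, 28, 29, 30, 31, 32, 33, 34, 35, 36, 37, 39}
insert 18 → {18, 26, 27, 28, 29, 30, 31, 32, 33, 34, 35, 36, 37, 39}
fire next event → 18; now {26, 27, 28, 29, 30, 31, 32, 33, 34, 35, 36, 37, 39}
fire next event → 26; now {27, 28, 29, 30, 31, 32, 33, 34, 35, 36, 37, 39}
fire next event → 27; now {28, 29, 30, 31, 32, 33, 34, 35, 36, 37, 39}
insert 16 → {16, 28, 29, 30, 31, 32, 33, 34, 35, 36, 37, 39}
insert 40 → {16, 28, 29, 30, 31, 32, 33, 34, 35, 36, 37, 39, 40}
insert 41 → {16, 28, 29, 30, 31, 32, 33, 34, 35, 36, 37, 39, 40, 41}

[24, 14, 19, 23, 25, 22, 13, 17, 18, 26, 27]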